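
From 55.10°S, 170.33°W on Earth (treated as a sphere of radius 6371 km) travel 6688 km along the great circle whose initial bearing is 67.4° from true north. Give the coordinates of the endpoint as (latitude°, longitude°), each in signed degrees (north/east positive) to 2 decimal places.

-12.57°, -115.21°

Angular distance δ = d/R = 6688/6371 = 1.04976 rad; initial bearing θ = 1.1764 rad.
sin φ₂ = sin φ₁ cos δ + cos φ₁ sin δ cos θ = (-0.8202)(0.4978) + (0.5721)(0.8673)(0.3843) = -0.2176, so φ₂ = -12.57°.
Δλ = atan2(sin θ sin δ cos φ₁, cos δ − sin φ₁ sin φ₂) = atan2(0.4581, 0.3193) = 55.120°.
λ₂ = -170.330° + 55.120° = -115.21°.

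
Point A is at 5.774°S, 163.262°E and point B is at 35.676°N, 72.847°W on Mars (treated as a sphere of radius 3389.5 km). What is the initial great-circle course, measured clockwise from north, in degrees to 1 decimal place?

With φ₁ = -0.1008, φ₂ = 0.6227, Δλ = 2.1623 rad, the forward-azimuth formula gives
θ = atan2( sin Δλ cos φ₂ , cos φ₁ sin φ₂ − sin φ₁ cos φ₂ cos Δλ ) = atan2(0.6743, 0.5347) = 51.59°.
So the initial bearing is 51.6°.

51.6°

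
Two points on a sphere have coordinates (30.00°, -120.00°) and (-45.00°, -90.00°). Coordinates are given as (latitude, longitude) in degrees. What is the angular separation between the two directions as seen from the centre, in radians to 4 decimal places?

1.3931 rad

With latitudes φ₁ = 30.000°, φ₂ = -45.000° and longitude difference Δλ = 30.000°:
cos c = sin φ₁ sin φ₂ + cos φ₁ cos φ₂ cos Δλ = (0.5000)(-0.7071) + (0.8660)(0.7071)(0.8660) = 0.17678,
so c = arccos(0.17678) = 1.39309 rad.
So the angular separation is 1.3931 rad.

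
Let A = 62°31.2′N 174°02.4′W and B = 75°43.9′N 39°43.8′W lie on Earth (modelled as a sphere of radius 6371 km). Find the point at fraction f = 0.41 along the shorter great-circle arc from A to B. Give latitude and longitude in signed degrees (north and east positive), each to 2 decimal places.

77.01°, -153.97°

The central angle between A and B is δ = 0.6756 rad.
With f = 0.41, the slerp weights are sin((1−f)δ)/sin δ = 0.6206 and sin(fδ)/sin δ = 0.4373.
Weighted sum of the unit vectors: (0.6206)·(-0.4589,-0.0479,0.8872) + (0.4373)·(0.1895,-0.1575,0.9692) = (-0.2020, -0.0986, 0.9744).
Converting back: φ = atan2(z, √(x²+y²)) = 77.01°, λ = atan2(y, x) = -153.97°.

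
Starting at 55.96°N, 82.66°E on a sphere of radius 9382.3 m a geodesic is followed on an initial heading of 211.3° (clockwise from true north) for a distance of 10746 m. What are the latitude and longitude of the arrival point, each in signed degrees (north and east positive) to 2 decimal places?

-5.37°, 54.28°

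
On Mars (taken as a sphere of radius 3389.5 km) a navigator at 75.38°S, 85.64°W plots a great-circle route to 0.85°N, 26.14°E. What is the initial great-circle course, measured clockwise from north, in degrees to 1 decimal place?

110.9°

Δλ = 111.780° = 1.9509 rad.
y = sin Δλ · cos φ₂ = (0.9286)(0.9999) = 0.9285
x = cos φ₁ sin φ₂ − sin φ₁ cos φ₂ cos Δλ = (0.2524)(0.0148) − (-0.9676)(0.9999)(-0.3710) = -0.3552
θ = atan2(y, x) = 110.94°, so the bearing is 110.9°.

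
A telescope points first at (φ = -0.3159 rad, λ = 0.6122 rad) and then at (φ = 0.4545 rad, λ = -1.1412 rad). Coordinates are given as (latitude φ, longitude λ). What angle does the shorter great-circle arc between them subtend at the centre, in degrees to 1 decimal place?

106.9°

In radians: φ₁ = -0.3159, φ₂ = 0.4545, Δλ = -100.462° = -1.7534 rad.
Haversine: a = sin²(Δφ/2) + cos φ₁ cos φ₂ sin²(Δλ/2) = 0.1412 + (0.9505)(0.8985)(0.5908) = 0.64574.
Central angle c = 2·arcsin(√a) = 1.86656 rad.
So the angular separation is 106.9°.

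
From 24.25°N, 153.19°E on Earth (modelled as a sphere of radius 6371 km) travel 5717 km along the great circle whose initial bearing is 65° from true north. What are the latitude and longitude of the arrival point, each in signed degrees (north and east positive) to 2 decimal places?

33.87°, -148.24°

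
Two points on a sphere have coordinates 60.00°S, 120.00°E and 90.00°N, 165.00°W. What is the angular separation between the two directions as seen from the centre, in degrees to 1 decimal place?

150.0°

In radians: φ₁ = -1.0472, φ₂ = 1.5708, Δλ = 75.000° = 1.3090 rad.
Haversine: a = sin²(Δφ/2) + cos φ₁ cos φ₂ sin²(Δλ/2) = 0.9330 + (0.5000)(0.0000)(0.3706) = 0.93301.
Central angle c = 2·arcsin(√a) = 2.61799 rad.
So the angular separation is 150.0°.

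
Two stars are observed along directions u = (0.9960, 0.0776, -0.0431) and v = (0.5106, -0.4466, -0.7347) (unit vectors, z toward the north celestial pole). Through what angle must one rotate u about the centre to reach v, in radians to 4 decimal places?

u·v = 0.5056; |u| = 0.9999, |v| = 1.0000.
cos θ = (u·v)/(|u||v|) = 0.5056, so θ = 1.0407 rad.

1.0407 rad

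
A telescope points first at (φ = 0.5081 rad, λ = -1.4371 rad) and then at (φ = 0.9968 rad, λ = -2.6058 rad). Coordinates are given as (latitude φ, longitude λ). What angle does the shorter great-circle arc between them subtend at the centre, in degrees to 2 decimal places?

Let φ₁ = 0.5081 rad, φ₂ = 0.9968 rad, and Δλ = -1.1687 rad.
cos c = sin φ₁ sin φ₂ + cos φ₁ cos φ₂ cos Δλ = (0.4865)(0.8397) + (0.8737)(0.5430)(0.3913) = 0.59420,
so c = arccos(0.59420) = 0.93452 rad.
So the angular separation is 53.54°.

53.54°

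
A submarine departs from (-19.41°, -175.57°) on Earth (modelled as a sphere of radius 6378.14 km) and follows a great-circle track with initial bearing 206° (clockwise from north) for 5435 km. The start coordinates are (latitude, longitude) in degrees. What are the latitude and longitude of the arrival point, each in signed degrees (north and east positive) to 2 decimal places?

Angular distance δ = d/R = 5435/6378.14 = 0.85213 rad; initial bearing θ = 3.5954 rad.
sin φ₂ = sin φ₁ cos δ + cos φ₁ sin δ cos θ = (-0.3323)(0.6584) + (0.9432)(0.7527)(-0.8988) = -0.8569, so φ₂ = -58.97°.
Δλ = atan2(sin θ sin δ cos φ₁, cos δ − sin φ₁ sin φ₂) = atan2(-0.3112, 0.3736) = -39.792°.
λ₂ = -175.570° − 39.792° = -215.36° → 144.64° after wrapping to (−180°, 180°].

-58.97°, 144.64°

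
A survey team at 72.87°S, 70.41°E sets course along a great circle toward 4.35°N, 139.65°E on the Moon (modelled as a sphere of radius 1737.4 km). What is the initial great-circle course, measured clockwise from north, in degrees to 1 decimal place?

68.9°

With φ₁ = -1.2718, φ₂ = 0.0759, Δλ = 1.2085 rad, the forward-azimuth formula gives
θ = atan2( sin Δλ cos φ₂ , cos φ₁ sin φ₂ − sin φ₁ cos φ₂ cos Δλ ) = atan2(0.9324, 0.3601) = 68.88°.
So the initial bearing is 68.9°.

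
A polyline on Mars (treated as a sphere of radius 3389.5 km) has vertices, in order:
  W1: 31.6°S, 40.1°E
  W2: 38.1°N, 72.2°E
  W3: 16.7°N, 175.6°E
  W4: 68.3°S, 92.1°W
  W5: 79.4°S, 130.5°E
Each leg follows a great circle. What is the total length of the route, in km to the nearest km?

17887 km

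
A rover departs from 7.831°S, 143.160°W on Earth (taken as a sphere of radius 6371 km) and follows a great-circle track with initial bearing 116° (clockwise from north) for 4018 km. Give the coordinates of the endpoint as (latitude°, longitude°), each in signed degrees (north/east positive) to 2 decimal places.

-21.48°, -108.44°

Angular distance δ = d/R = 4018/6371 = 0.63067 rad; initial bearing θ = 2.0246 rad.
sin φ₂ = sin φ₁ cos δ + cos φ₁ sin δ cos θ = (-0.1363)(0.8076) + (0.9907)(0.5897)(-0.4384) = -0.3661, so φ₂ = -21.48°.
Δλ = atan2(sin θ sin δ cos φ₁, cos δ − sin φ₁ sin φ₂) = atan2(0.5251, 0.7577) = 34.719°.
λ₂ = -143.160° + 34.719° = -108.44°.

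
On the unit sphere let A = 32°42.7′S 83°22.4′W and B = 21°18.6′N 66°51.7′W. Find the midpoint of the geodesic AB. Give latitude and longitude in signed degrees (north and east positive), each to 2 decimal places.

The central angle between A and B is δ = 0.9822 rad.
With f = 0.5, the slerp weights are sin((1−f)δ)/sin δ = 0.5670 and sin(fδ)/sin δ = 0.5670.
Weighted sum of the unit vectors: (0.5670)·(0.0971,-0.8358,-0.5404) + (0.5670)·(0.3661,-0.8567,0.3634) = (0.2626, -0.9597, -0.1004).
Converting back: φ = atan2(z, √(x²+y²)) = -5.76°, λ = atan2(y, x) = -74.69°.

-5.76°, -74.69°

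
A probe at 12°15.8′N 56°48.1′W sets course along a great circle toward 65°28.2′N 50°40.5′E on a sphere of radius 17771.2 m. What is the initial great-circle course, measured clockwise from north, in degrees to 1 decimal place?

23.4°

With φ₁ = 0.2140, φ₂ = 1.1427, Δλ = 1.8758 rad, the forward-azimuth formula gives
θ = atan2( sin Δλ cos φ₂ , cos φ₁ sin φ₂ − sin φ₁ cos φ₂ cos Δλ ) = atan2(0.3960, 0.9155) = 23.39°.
So the initial bearing is 23.4°.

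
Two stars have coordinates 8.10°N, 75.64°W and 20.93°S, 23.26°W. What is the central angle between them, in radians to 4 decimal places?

With latitudes φ₁ = 8.100°, φ₂ = -20.930° and longitude difference Δλ = 52.380°:
Haversine: a = sin²(Δφ/2) + cos φ₁ cos φ₂ sin²(Δλ/2) = 0.0628 + (0.9900)(0.9340)(0.1948) = 0.24294.
Central angle c = 2·arcsin(√a) = 1.03081 rad.
So the angular separation is 1.0308 rad.

1.0308 rad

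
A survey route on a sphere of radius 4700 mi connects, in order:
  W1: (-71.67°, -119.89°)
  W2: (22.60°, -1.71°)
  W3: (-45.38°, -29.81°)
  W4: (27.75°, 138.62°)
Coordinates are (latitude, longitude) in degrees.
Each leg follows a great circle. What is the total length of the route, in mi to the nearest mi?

Leg W1→W2: central angle 2.0966 rad, distance 9854.0 mi.
Leg W2→W3: central angle 1.2677 rad, distance 5958.1 mi.
Leg W3→W4: central angle 2.7946 rad, distance 13134.6 mi.
Total: 9854.0 + 5958.1 + 13134.6 ≈ 28947 mi.

28947 mi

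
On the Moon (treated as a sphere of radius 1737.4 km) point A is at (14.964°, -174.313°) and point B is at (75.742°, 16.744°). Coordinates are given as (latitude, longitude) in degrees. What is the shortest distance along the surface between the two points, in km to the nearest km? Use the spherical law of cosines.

Let φ₁ = 0.2612 rad, φ₂ = 1.3219 rad, and Δλ = -2.9486 rad.
cos c = sin φ₁ sin φ₂ + cos φ₁ cos φ₂ cos Δλ = (0.2582)(0.9692) + (0.9661)(0.2463)(-0.9814) = 0.01674,
so c = arccos(0.01674) = 1.55406 rad.
Distance = R·c = 1737.4 × 1.5541 ≈ 2700 km.

2700 km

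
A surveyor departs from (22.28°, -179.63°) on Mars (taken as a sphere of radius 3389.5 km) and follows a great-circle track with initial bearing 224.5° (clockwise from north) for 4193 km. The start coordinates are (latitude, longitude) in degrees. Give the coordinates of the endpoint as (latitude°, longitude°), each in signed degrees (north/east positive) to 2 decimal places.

-29.96°, 130.52°

Angular distance δ = d/R = 4193/3389.5 = 1.23706 rad; initial bearing θ = 3.9183 rad.
sin φ₂ = sin φ₁ cos δ + cos φ₁ sin δ cos θ = (0.3791)(0.3276) + (0.9253)(0.9448)(-0.7133) = -0.4994, so φ₂ = -29.96°.
Δλ = atan2(sin θ sin δ cos φ₁, cos δ − sin φ₁ sin φ₂) = atan2(-0.6128, 0.5169) = -49.851°.
λ₂ = -179.630° − 49.851° = -229.48° → 130.52° after wrapping to (−180°, 180°].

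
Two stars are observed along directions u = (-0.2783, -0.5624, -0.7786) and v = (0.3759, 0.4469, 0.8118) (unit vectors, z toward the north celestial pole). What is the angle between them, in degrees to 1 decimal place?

171.1°

u·v = -0.9880; |u| = 1.0000, |v| = 1.0000.
cos θ = (u·v)/(|u||v|) = -0.9880, so θ = 171.1°.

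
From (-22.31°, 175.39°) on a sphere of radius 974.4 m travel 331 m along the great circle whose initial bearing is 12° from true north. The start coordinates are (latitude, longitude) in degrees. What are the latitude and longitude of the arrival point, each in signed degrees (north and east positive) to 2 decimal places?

-3.23°, 179.37°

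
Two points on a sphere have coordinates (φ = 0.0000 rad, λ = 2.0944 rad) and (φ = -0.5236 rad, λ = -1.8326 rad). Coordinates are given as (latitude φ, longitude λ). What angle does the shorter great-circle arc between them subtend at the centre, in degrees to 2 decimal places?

127.76°

With latitudes φ₁ = 0.000°, φ₂ = -30.000° and longitude difference Δλ = 134.999°:
Haversine: a = sin²(Δφ/2) + cos φ₁ cos φ₂ sin²(Δλ/2) = 0.0670 + (1.0000)(0.8660)(0.8536) = 0.80618.
Central angle c = 2·arcsin(√a) = 2.22985 rad.
So the angular separation is 127.76°.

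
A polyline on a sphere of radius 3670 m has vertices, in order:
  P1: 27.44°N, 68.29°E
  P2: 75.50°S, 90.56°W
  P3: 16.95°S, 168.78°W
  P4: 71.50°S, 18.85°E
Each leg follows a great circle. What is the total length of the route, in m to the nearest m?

Leg P1→P2: central angle 2.2828 rad, distance 8378.0 m.
Leg P2→P3: central angle 1.2333 rad, distance 4526.1 m.
Leg P3→P4: central angle 1.5952 rad, distance 5854.2 m.
Total: 8378.0 + 4526.1 + 5854.2 ≈ 18758 m.

18758 m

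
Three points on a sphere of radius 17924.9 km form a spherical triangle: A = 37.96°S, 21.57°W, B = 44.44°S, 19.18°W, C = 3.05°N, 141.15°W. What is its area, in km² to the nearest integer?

Side lengths (central angles): a = 1.9985, b = 2.0058, c = 0.1174 rad; semiperimeter s = 2.0608.
By l'Huilier's theorem, tan(E/4) = √[tan(s/2) tan((s−a)/2) tan((s−b)/2) tan((s−c)/2)], giving spherical excess E = 0.1829 rad.
Area = E·R² = 0.1829 × (17924.9)² ≈ 58775417 km².

58775417 km²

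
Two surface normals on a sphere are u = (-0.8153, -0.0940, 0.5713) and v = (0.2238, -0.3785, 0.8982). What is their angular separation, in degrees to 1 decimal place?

68.5°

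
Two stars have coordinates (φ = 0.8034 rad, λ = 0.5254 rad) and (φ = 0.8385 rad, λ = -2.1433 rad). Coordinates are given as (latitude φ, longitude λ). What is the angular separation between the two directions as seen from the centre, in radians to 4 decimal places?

Let φ₁ = 0.8034 rad, φ₂ = 0.8385 rad, and Δλ = -2.6687 rad.
cos c = sin φ₁ sin φ₂ + cos φ₁ cos φ₂ cos Δλ = (0.7197)(0.7436) + (0.6943)(0.6686)(-0.8903) = 0.12198,
so c = arccos(0.12198) = 1.44851 rad.
So the angular separation is 1.4485 rad.

1.4485 rad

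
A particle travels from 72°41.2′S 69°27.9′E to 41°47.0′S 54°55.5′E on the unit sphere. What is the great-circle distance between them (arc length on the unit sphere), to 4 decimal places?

In radians: φ₁ = -1.2686, φ₂ = -0.7293, Δλ = -14.540° = -0.2538 rad.
cos c = sin φ₁ sin φ₂ + cos φ₁ cos φ₂ cos Δλ = (-0.9547)(-0.6663) + (0.2976)(0.7457)(0.9680) = 0.85093,
so c = arccos(0.85093) = 0.55305 rad.
On the unit sphere the arc length equals the central angle: 0.5530.

0.5530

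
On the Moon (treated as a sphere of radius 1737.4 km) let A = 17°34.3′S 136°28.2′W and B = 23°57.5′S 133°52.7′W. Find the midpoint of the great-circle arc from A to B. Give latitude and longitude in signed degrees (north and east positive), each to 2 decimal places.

-20.77°, -135.20°

The central angle between A and B is δ = 0.1192 rad.
With f = 0.5, the slerp weights are sin((1−f)δ)/sin δ = 0.5009 and sin(fδ)/sin δ = 0.5009.
Weighted sum of the unit vectors: (0.5009)·(-0.6912,-0.6566,-0.3019) + (0.5009)·(-0.6334,-0.6587,-0.4061) = (-0.6635, -0.6588, -0.3546).
Converting back: φ = atan2(z, √(x²+y²)) = -20.77°, λ = atan2(y, x) = -135.20°.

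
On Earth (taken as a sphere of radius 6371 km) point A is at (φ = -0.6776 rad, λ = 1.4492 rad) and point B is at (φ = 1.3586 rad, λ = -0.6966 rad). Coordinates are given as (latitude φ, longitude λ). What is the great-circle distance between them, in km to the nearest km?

Let φ₁ = -0.6776 rad, φ₂ = 1.3586 rad, and Δλ = -2.1458 rad.
cos c = sin φ₁ sin φ₂ + cos φ₁ cos φ₂ cos Δλ = (-0.6269)(0.9776) + (0.7791)(0.2106)(-0.5438) = -0.70210,
so c = arccos(-0.70210) = 2.34913 rad.
Distance = R·c = 6371 × 2.3491 ≈ 14966 km.

14966 km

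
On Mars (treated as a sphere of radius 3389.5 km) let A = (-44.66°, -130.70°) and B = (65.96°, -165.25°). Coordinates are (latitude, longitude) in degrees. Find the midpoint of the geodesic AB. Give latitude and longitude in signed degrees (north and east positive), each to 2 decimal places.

The central angle between A and B is δ = 1.9859 rad.
With f = 0.5, the slerp weights are sin((1−f)δ)/sin δ = 0.9154 and sin(fδ)/sin δ = 0.9154.
Weighted sum of the unit vectors: (0.9154)·(-0.4638,-0.5393,-0.7029) + (0.9154)·(-0.3939,-0.1037,0.9133) = (-0.7852, -0.5886, 0.1926).
Converting back: φ = atan2(z, √(x²+y²)) = 11.10°, λ = atan2(y, x) = -143.15°.

11.10°, -143.15°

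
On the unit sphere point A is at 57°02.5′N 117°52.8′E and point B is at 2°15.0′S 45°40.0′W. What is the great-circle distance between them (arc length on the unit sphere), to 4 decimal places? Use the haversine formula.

2.1583

Let φ₁ = 0.9956 rad, φ₂ = -0.0393 rad, and Δλ = -2.8544 rad.
Haversine: a = sin²(Δφ/2) + cos φ₁ cos φ₂ sin²(Δλ/2) = 0.2447 + (0.5440)(0.9992)(0.9795) = 0.77715.
Central angle c = 2·arcsin(√a) = 2.15831 rad.
On the unit sphere the arc length equals the central angle: 2.1583.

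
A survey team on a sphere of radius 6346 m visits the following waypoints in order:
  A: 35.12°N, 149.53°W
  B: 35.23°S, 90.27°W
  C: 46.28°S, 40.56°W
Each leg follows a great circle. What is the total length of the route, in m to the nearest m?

14178 m

Leg A→B: central angle 1.5611 rad, distance 9907.0 m.
Leg B→C: central angle 0.6730 rad, distance 4270.6 m.
Total: 9907.0 + 4270.6 ≈ 14178 m.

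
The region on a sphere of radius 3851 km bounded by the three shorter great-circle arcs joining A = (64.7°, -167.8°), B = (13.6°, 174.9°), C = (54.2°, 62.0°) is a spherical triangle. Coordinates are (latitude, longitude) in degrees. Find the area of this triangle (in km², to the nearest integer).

7151248 km²

Side lengths (central angles): a = 1.6013, b = 0.9620, c = 0.9158 rad; semiperimeter s = 1.7395.
By l'Huilier's theorem, tan(E/4) = √[tan(s/2) tan((s−a)/2) tan((s−b)/2) tan((s−c)/2)], giving spherical excess E = 0.4822 rad.
Area = E·R² = 0.4822 × (3851)² ≈ 7151248 km².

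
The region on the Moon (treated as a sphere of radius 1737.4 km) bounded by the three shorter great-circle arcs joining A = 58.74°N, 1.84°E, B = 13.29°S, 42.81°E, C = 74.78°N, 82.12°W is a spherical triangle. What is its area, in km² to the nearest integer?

397958 km²

Side lengths (central angles): a = 1.9478, b = 0.5750, c = 1.3849 rad; semiperimeter s = 1.9539.
By l'Huilier's theorem, tan(E/4) = √[tan(s/2) tan((s−a)/2) tan((s−b)/2) tan((s−c)/2)], giving spherical excess E = 0.1318 rad.
Area = E·R² = 0.1318 × (1737.4)² ≈ 397958 km².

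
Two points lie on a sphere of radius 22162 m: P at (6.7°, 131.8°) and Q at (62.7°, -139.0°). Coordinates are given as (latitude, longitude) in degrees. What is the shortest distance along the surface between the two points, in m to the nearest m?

In radians: φ₁ = 0.1169, φ₂ = 1.0943, Δλ = 89.200° = 1.5568 rad.
cos c = sin φ₁ sin φ₂ + cos φ₁ cos φ₂ cos Δλ = (0.1167)(0.8886) + (0.9932)(0.4586)(0.0140) = 0.11004,
so c = arccos(0.11004) = 1.46054 rad.
Distance = R·c = 22162 × 1.4605 ≈ 32368 m.

32368 m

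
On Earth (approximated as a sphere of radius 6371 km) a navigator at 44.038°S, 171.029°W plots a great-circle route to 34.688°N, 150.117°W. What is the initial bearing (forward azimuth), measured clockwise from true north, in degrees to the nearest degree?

17°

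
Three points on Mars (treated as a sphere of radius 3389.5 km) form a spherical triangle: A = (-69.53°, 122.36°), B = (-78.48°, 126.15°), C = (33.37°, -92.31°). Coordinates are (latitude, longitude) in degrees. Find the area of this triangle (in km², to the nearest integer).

2769738 km²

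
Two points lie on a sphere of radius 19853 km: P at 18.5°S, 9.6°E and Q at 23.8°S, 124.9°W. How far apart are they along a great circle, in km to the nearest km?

41127 km

Let φ₁ = -0.3229 rad, φ₂ = -0.4154 rad, and Δλ = -2.3475 rad.
cos c = sin φ₁ sin φ₂ + cos φ₁ cos φ₂ cos Δλ = (-0.3173)(-0.4035) + (0.9483)(0.9150)(-0.7009) = -0.48012,
so c = arccos(-0.48012) = 2.07158 rad.
Distance = R·c = 19853 × 2.0716 ≈ 41127 km.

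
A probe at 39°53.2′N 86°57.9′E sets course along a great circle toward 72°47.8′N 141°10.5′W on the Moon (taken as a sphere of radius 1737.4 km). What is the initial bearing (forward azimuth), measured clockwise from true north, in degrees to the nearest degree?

Δλ = 131.860° = 2.3014 rad.
y = sin Δλ · cos φ₂ = (0.7448)(0.2958) = 0.2203
x = cos φ₁ sin φ₂ − sin φ₁ cos φ₂ cos Δλ = (0.7673)(0.9553) − (0.6413)(0.2958)(-0.6673) = 0.8596
θ = atan2(y, x) = 14.37°, so the bearing is 14°.

14°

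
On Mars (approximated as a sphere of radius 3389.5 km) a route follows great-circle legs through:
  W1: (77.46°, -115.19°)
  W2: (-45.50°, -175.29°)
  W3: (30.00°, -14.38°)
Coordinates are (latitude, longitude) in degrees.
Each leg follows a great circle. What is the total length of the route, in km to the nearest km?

16968 km

Leg W1→W2: central angle 2.2400 rad, distance 7592.5 km.
Leg W2→W3: central angle 2.7659 rad, distance 9375.0 km.
Total: 7592.5 + 9375.0 ≈ 16968 km.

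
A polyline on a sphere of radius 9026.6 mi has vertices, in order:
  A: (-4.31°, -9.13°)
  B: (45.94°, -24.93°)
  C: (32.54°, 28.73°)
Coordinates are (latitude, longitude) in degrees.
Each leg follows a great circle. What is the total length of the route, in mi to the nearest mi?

14960 mi

Leg A→B: central angle 0.9106 rad, distance 8220.0 mi.
Leg B→C: central angle 0.7467 rad, distance 6740.3 mi.
Total: 8220.0 + 6740.3 ≈ 14960 mi.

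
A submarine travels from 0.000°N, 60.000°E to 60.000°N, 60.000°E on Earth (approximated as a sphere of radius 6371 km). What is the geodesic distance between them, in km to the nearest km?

In radians: φ₁ = 0.0000, φ₂ = 1.0472, Δλ = 0.000° = 0.0000 rad.
cos c = sin φ₁ sin φ₂ + cos φ₁ cos φ₂ cos Δλ = (0.0000)(0.8660) + (1.0000)(0.5000)(1.0000) = 0.50000,
so c = arccos(0.50000) = 1.04720 rad.
Distance = R·c = 6371 × 1.0472 ≈ 6672 km.

6672 km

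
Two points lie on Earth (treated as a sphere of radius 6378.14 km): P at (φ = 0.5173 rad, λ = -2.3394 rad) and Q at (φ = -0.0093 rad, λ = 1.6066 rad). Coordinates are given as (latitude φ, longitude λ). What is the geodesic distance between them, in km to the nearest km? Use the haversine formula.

14182 km

In radians: φ₁ = 0.5173, φ₂ = -0.0093, Δλ = -133.911° = -2.3372 rad.
Haversine: a = sin²(Δφ/2) + cos φ₁ cos φ₂ sin²(Δλ/2) = 0.0677 + (0.8692)(1.0000)(0.8468) = 0.80368.
Central angle c = 2·arcsin(√a) = 2.22354 rad.
Distance = R·c = 6378.14 × 2.2235 ≈ 14182 km.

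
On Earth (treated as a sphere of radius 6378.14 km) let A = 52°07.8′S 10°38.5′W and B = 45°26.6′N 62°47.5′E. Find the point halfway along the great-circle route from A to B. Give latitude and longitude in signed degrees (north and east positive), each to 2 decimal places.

Central angle δ = 2.0261 rad. Interpolating on the sphere with fraction f = 0.5:
P = [sin((1−f)δ)·A + sin(fδ)·B] / sin δ = 0.9446·A + 0.9446·B in Cartesian coordinates,
giving P = (0.8730, 0.4824, -0.0726), i.e. latitude -4.16°, longitude 28.92°.

-4.16°, 28.92°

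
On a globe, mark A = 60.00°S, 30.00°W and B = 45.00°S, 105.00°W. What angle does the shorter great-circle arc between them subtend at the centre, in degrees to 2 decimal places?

45.26°

Let φ₁ = -1.0472 rad, φ₂ = -0.7854 rad, and Δλ = -1.3090 rad.
cos c = sin φ₁ sin φ₂ + cos φ₁ cos φ₂ cos Δλ = (-0.8660)(-0.7071) + (0.5000)(0.7071)(0.2588) = 0.70388,
so c = arccos(0.70388) = 0.78995 rad.
So the angular separation is 45.26°.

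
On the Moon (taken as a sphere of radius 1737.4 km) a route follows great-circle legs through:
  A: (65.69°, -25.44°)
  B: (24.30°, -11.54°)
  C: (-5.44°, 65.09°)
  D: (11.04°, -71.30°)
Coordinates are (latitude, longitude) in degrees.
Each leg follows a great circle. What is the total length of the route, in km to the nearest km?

Leg A→B: central angle 0.7389 rad, distance 1283.7 km.
Leg B→C: central angle 1.3992 rad, distance 2430.9 km.
Leg C→D: central angle 2.3827 rad, distance 4139.7 km.
Total: 1283.7 + 2430.9 + 4139.7 ≈ 7854 km.

7854 km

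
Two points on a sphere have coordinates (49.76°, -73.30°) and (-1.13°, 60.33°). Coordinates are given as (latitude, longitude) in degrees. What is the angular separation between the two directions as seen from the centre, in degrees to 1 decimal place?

With latitudes φ₁ = 49.760°, φ₂ = -1.130° and longitude difference Δλ = 133.630°:
Haversine: a = sin²(Δφ/2) + cos φ₁ cos φ₂ sin²(Δλ/2) = 0.1846 + (0.6460)(0.9998)(0.8450) = 0.73035.
Central angle c = 2·arcsin(√a) = 2.04958 rad.
So the angular separation is 117.4°.

117.4°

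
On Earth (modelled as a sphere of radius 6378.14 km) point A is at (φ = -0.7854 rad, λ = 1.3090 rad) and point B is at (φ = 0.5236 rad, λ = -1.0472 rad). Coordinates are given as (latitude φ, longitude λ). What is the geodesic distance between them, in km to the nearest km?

15792 km

With latitudes φ₁ = -45.000°, φ₂ = 30.000° and longitude difference Δλ = -135.000°:
Haversine: a = sin²(Δφ/2) + cos φ₁ cos φ₂ sin²(Δλ/2) = 0.3706 + (0.7071)(0.8660)(0.8536) = 0.89328.
Central angle c = 2·arcsin(√a) = 2.47603 rad.
Distance = R·c = 6378.14 × 2.4760 ≈ 15792 km.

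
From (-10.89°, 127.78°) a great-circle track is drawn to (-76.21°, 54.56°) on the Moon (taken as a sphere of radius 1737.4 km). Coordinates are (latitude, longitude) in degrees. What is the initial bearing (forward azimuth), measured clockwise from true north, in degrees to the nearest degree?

Δλ = -73.220° = -1.2779 rad.
y = sin Δλ · cos φ₂ = (-0.9574)(0.2384) = -0.2282
x = cos φ₁ sin φ₂ − sin φ₁ cos φ₂ cos Δλ = (0.9820)(-0.9712) − (-0.1889)(0.2384)(0.2887) = -0.9407
θ = atan2(y, x) = -166.36°; adding 360° gives 194°.

194°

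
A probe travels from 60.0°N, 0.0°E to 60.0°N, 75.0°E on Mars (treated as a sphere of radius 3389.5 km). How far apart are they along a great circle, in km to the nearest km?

2097 km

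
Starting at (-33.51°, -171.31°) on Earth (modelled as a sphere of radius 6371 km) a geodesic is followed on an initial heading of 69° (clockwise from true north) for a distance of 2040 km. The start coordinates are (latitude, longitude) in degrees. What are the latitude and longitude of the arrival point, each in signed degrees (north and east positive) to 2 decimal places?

-25.47°, -152.32°

Angular distance δ = d/R = 2040/6371 = 0.32020 rad; initial bearing θ = 1.2043 rad.
sin φ₂ = sin φ₁ cos δ + cos φ₁ sin δ cos θ = (-0.5521)(0.9492) + (0.8338)(0.3148)(0.3584) = -0.4300, so φ₂ = -25.47°.
Δλ = atan2(sin θ sin δ cos φ₁, cos δ − sin φ₁ sin φ₂) = atan2(0.2450, 0.7118) = 18.994°.
λ₂ = -171.310° + 18.994° = -152.32°.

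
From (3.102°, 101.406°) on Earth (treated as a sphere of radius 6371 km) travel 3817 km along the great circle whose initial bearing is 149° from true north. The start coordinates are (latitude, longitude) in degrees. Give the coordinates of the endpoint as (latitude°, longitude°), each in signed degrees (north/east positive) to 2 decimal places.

Angular distance δ = d/R = 3817/6371 = 0.59912 rad; initial bearing θ = 2.6005 rad.
sin φ₂ = sin φ₁ cos δ + cos φ₁ sin δ cos θ = (0.0541)(0.8258) + (0.9985)(0.5639)(-0.8572) = -0.4380, so φ₂ = -25.97°.
Δλ = atan2(sin θ sin δ cos φ₁, cos δ − sin φ₁ sin φ₂) = atan2(0.2900, 0.8495) = 18.849°.
λ₂ = 101.406° + 18.849° = 120.25°.

-25.97°, 120.25°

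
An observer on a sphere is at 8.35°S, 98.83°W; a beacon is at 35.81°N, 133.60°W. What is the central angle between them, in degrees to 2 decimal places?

With latitudes φ₁ = -8.350°, φ₂ = 35.810° and longitude difference Δλ = -34.770°:
cos c = sin φ₁ sin φ₂ + cos φ₁ cos φ₂ cos Δλ = (-0.1452)(0.5851) + (0.9894)(0.8110)(0.8214) = 0.57413,
so c = arccos(0.57413) = 0.95925 rad.
So the angular separation is 54.96°.

54.96°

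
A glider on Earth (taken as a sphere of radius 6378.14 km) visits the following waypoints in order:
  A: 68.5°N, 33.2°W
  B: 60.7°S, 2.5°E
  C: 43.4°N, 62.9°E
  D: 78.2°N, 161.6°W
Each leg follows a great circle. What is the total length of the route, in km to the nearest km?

33650 km

Leg A→B: central angle 2.2993 rad, distance 14665.1 km.
Leg B→C: central angle 2.0082 rad, distance 12808.3 km.
Leg C→D: central angle 0.9684 rad, distance 6176.8 km.
Total: 14665.1 + 12808.3 + 6176.8 ≈ 33650 km.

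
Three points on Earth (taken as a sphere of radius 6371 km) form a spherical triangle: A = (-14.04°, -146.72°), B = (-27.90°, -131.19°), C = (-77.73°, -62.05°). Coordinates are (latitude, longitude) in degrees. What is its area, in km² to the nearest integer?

5091991 km²

Side lengths (central angles): a = 1.0191, b = 1.3117, c = 0.3494 rad; semiperimeter s = 1.3401.
By l'Huilier's theorem, tan(E/4) = √[tan(s/2) tan((s−a)/2) tan((s−b)/2) tan((s−c)/2)], giving spherical excess E = 0.1255 rad.
Area = E·R² = 0.1255 × (6371)² ≈ 5091991 km².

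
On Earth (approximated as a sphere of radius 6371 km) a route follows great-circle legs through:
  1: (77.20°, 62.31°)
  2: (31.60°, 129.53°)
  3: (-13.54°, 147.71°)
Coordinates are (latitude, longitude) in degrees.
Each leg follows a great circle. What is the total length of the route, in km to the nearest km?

Leg 1→2: central angle 0.9471 rad, distance 6034.1 km.
Leg 2→3: central angle 0.8446 rad, distance 5380.9 km.
Total: 6034.1 + 5380.9 ≈ 11415 km.

11415 km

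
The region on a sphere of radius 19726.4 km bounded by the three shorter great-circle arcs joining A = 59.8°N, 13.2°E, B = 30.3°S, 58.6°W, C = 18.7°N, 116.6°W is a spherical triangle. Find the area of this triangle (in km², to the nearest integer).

599970953 km²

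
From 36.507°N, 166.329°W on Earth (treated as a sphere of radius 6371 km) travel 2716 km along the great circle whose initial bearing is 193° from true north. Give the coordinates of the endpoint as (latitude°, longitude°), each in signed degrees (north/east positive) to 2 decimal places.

12.58°, -171.80°

Angular distance δ = d/R = 2716/6371 = 0.42631 rad; initial bearing θ = 3.3685 rad.
sin φ₂ = sin φ₁ cos δ + cos φ₁ sin δ cos θ = (0.5949)(0.9105) + (0.8038)(0.4135)(-0.9744) = 0.2178, so φ₂ = 12.58°.
Δλ = atan2(sin θ sin δ cos φ₁, cos δ − sin φ₁ sin φ₂) = atan2(-0.0748, 0.7809) = -5.469°.
λ₂ = -166.329° − 5.469° = -171.80°.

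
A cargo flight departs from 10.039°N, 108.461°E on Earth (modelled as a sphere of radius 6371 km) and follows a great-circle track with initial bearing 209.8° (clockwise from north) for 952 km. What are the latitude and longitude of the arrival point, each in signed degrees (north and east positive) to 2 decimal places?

2.59°, 104.21°

Angular distance δ = d/R = 952/6371 = 0.14943 rad; initial bearing θ = 3.6617 rad.
sin φ₂ = sin φ₁ cos δ + cos φ₁ sin δ cos θ = (0.1743)(0.9889) + (0.9847)(0.1489)(-0.8678) = 0.0452, so φ₂ = 2.59°.
Δλ = atan2(sin θ sin δ cos φ₁, cos δ − sin φ₁ sin φ₂) = atan2(-0.0729, 0.9810) = -4.247°.
λ₂ = 108.461° − 4.247° = 104.21°.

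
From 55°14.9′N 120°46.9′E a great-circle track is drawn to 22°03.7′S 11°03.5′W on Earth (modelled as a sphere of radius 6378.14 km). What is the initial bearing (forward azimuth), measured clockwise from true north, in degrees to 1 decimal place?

293.1°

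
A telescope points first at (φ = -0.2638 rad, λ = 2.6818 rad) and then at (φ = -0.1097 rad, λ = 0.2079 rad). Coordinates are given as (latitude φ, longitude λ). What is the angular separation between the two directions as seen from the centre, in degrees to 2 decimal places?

With latitudes φ₁ = -15.115°, φ₂ = -6.285° and longitude difference Δλ = -141.744°:
Haversine: a = sin²(Δφ/2) + cos φ₁ cos φ₂ sin²(Δλ/2) = 0.0059 + (0.9654)(0.9940)(0.8926) = 0.86249.
Central angle c = 2·arcsin(√a) = 2.38181 rad.
So the angular separation is 136.47°.

136.47°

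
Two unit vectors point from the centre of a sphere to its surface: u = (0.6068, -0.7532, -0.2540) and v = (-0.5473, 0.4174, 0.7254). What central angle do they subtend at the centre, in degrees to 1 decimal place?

146.2°

u·v = -0.8307; |u| = 1.0000, |v| = 1.0000.
cos θ = (u·v)/(|u||v|) = -0.8307, so θ = 146.2°.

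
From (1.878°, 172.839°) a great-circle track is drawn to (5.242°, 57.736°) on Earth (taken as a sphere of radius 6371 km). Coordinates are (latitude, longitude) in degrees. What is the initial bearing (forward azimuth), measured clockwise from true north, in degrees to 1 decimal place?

276.7°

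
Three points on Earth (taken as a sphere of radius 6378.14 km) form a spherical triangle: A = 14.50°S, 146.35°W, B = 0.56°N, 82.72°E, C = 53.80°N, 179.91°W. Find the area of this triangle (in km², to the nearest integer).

74076695 km²

Side lengths (central angles): a = 1.6387, b = 1.2928, c = 2.2610 rad; semiperimeter s = 2.5963.
By l'Huilier's theorem, tan(E/4) = √[tan(s/2) tan((s−a)/2) tan((s−b)/2) tan((s−c)/2)], giving spherical excess E = 1.8209 rad.
Area = E·R² = 1.8209 × (6378.14)² ≈ 74076695 km².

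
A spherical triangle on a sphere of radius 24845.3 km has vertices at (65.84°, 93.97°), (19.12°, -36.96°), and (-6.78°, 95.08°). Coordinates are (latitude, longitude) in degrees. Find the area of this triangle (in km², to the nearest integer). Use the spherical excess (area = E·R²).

960904037 km²

Side lengths (central angles): a = 2.3009, b = 1.2675, c = 1.5253 rad; semiperimeter s = 2.5469.
By l'Huilier's theorem, tan(E/4) = √[tan(s/2) tan((s−a)/2) tan((s−b)/2) tan((s−c)/2)], giving spherical excess E = 1.5567 rad.
Area = E·R² = 1.5567 × (24845.3)² ≈ 960904037 km².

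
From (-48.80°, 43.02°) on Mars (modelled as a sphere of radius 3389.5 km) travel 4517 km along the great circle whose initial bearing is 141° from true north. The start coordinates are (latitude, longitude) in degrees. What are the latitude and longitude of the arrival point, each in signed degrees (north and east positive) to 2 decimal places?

Angular distance δ = d/R = 4517/3389.5 = 1.33264 rad; initial bearing θ = 2.4609 rad.
sin φ₂ = sin φ₁ cos δ + cos φ₁ sin δ cos θ = (-0.7524)(0.2359) + (0.6587)(0.9718)(-0.7771) = -0.6749, so φ₂ = -42.45°.
Δλ = atan2(sin θ sin δ cos φ₁, cos δ − sin φ₁ sin φ₂) = atan2(0.4028, -0.2719) = 124.022°.
λ₂ = 43.020° + 124.022° = 167.04°.

-42.45°, 167.04°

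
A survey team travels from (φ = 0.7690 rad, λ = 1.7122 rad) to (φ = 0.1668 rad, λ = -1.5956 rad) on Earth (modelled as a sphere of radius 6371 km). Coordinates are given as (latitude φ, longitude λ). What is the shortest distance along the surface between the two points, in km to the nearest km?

13976 km

In radians: φ₁ = 0.7690, φ₂ = 0.1668, Δλ = 170.477° = 2.9754 rad.
Haversine: a = sin²(Δφ/2) + cos φ₁ cos φ₂ sin²(Δλ/2) = 0.0880 + (0.7186)(0.9861)(0.9931) = 0.79170.
Central angle c = 2·arcsin(√a) = 2.19372 rad.
Distance = R·c = 6371 × 2.1937 ≈ 13976 km.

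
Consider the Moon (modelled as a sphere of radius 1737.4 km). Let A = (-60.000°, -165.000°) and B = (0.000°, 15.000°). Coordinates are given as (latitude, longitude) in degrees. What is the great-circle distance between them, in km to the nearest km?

In radians: φ₁ = -1.0472, φ₂ = 0.0000, Δλ = -180.000° = -3.1416 rad.
Haversine: a = sin²(Δφ/2) + cos φ₁ cos φ₂ sin²(Δλ/2) = 0.2500 + (0.5000)(1.0000)(1.0000) = 0.75000.
Central angle c = 2·arcsin(√a) = 2.09440 rad.
Distance = R·c = 1737.4 × 2.0944 ≈ 3639 km.

3639 km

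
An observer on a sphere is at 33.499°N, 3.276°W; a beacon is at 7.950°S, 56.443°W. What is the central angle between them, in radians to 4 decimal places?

1.1387 rad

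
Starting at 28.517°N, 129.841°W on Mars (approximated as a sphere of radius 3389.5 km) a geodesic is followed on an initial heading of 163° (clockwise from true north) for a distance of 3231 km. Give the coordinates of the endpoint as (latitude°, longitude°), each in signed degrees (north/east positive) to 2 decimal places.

-24.12°, -114.70°

Angular distance δ = d/R = 3231/3389.5 = 0.95324 rad; initial bearing θ = 2.8449 rad.
sin φ₂ = sin φ₁ cos δ + cos φ₁ sin δ cos θ = (0.4774)(0.5790) + (0.8787)(0.8153)(-0.9563) = -0.4086, so φ₂ = -24.12°.
Δλ = atan2(sin θ sin δ cos φ₁, cos δ − sin φ₁ sin φ₂) = atan2(0.2094, 0.7741) = 15.139°.
λ₂ = -129.841° + 15.139° = -114.70°.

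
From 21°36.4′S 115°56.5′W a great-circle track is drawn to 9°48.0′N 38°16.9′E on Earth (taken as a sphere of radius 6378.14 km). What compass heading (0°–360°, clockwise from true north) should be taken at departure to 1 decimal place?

111.5°

With φ₁ = -0.3771, φ₂ = 0.1710, Δλ = 2.6917 rad, the forward-azimuth formula gives
θ = atan2( sin Δλ cos φ₂ , cos φ₁ sin φ₂ − sin φ₁ cos φ₂ cos Δλ ) = atan2(0.4285, -0.1685) = 111.47°.
So the initial bearing is 111.5°.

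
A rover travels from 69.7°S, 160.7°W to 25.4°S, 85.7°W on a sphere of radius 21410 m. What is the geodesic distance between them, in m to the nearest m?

22828 m

In radians: φ₁ = -1.2165, φ₂ = -0.4433, Δλ = 75.000° = 1.3090 rad.
cos c = sin φ₁ sin φ₂ + cos φ₁ cos φ₂ cos Δλ = (-0.9379)(-0.4289) + (0.3469)(0.9033)(0.2588) = 0.48341,
so c = arccos(0.48341) = 1.06625 rad.
Distance = R·c = 21410 × 1.0663 ≈ 22828 m.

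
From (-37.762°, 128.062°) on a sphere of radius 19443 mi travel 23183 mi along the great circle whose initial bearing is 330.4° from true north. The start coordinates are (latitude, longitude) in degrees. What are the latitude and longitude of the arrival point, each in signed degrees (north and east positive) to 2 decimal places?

24.36°, 97.81°

Angular distance δ = d/R = 23183/19443 = 1.19236 rad; initial bearing θ = 5.7666 rad.
sin φ₂ = sin φ₁ cos δ + cos φ₁ sin δ cos θ = (-0.6124)(0.3695) + (0.7906)(0.9292)(0.8695) = 0.4125, so φ₂ = 24.36°.
Δλ = atan2(sin θ sin δ cos φ₁, cos δ − sin φ₁ sin φ₂) = atan2(-0.3629, 0.6221) = -30.255°.
λ₂ = 128.062° − 30.255° = 97.81°.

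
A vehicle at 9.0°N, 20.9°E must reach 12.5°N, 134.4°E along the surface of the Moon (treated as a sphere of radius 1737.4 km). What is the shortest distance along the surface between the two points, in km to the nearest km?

With latitudes φ₁ = 9.000°, φ₂ = 12.500° and longitude difference Δλ = 113.500°:
cos c = sin φ₁ sin φ₂ + cos φ₁ cos φ₂ cos Δλ = (0.1564)(0.2164) + (0.9877)(0.9763)(-0.3987) = -0.35065,
so c = arccos(-0.35065) = 1.92906 rad.
Distance = R·c = 1737.4 × 1.9291 ≈ 3352 km.

3352 km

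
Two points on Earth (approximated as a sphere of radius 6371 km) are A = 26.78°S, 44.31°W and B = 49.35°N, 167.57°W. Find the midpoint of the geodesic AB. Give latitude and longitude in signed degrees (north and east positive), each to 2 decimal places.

Central angle δ = 2.2927 rad. Interpolating on the sphere with fraction f = 0.5:
P = [sin((1−f)δ)·A + sin(fδ)·B] / sin δ = 1.2141·A + 1.2141·B in Cartesian coordinates,
giving P = (0.0032, -0.9274, 0.3741), i.e. latitude 21.97°, longitude -89.80°.

21.97°, -89.80°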